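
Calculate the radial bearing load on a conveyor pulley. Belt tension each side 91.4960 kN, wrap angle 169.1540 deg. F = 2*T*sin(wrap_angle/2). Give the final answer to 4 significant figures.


F = 2 * 91.4960 * sin(169.1540/2 deg)
F = 182.2 kN


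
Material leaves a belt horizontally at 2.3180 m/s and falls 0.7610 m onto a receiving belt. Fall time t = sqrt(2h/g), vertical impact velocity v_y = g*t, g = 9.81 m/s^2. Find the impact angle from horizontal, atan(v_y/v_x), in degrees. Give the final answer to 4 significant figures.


t = sqrt(2*0.7610/9.81) = 0.393888 s
v_y = 9.81 * 0.393888 = 3.86404 m/s
angle = atan(3.86404 / 2.3180) = 59.04 deg


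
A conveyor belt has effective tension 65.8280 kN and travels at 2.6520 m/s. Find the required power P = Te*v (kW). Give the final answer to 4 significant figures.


P = Te * v = 65.8280 * 2.6520
P = 174.6 kW


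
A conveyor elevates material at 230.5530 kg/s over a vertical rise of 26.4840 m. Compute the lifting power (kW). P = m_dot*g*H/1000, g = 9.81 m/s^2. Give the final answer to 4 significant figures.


P = 230.5530 * 9.81 * 26.4840 / 1000
P = 59.90 kW


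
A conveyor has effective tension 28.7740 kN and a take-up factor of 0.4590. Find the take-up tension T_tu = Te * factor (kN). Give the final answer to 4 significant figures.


T_tu = 28.7740 * 0.4590
T_tu = 13.21 kN


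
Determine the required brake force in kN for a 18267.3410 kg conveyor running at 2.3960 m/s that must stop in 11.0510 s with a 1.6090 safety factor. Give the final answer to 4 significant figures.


F = 18267.3410 * 2.3960 / 11.0510 * 1.6090 / 1000
F = 6.373 kN


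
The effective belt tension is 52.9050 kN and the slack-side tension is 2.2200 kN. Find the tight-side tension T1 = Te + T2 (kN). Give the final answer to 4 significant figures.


T1 = Te + T2 = 52.9050 + 2.2200
T1 = 55.12 kN


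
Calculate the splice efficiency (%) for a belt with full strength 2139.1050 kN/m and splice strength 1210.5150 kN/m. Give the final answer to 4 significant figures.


Eff = 1210.5150 / 2139.1050 * 100
Eff = 56.59 %


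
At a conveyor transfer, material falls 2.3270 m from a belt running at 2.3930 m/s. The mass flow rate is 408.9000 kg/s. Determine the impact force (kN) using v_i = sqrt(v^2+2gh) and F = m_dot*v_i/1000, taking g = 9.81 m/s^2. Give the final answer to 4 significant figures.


v_i = sqrt(2.3930^2 + 2*9.81*2.3270) = 7.16814 m/s
F = 408.9000 * 7.16814 / 1000
F = 2.931 kN


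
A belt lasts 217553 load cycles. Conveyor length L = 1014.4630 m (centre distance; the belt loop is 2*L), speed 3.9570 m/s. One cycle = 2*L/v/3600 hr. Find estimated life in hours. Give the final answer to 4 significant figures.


cycle_time = 2 * 1014.4630 / 3.9570 / 3600 = 0.142429 hr
life = 217553 * 0.142429 = 30990 hours


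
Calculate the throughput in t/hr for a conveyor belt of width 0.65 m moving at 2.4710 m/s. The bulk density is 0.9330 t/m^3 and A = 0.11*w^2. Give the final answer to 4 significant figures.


A = 0.11 * 0.65^2 = 0.046475 m^2
C = 0.046475 * 2.4710 * 0.9330 * 3600
C = 385.7 t/hr


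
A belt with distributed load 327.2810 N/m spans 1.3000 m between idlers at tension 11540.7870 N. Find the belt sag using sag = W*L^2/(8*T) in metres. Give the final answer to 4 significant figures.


sag = 327.2810 * 1.3000^2 / (8 * 11540.7870)
sag = 0.005991 m


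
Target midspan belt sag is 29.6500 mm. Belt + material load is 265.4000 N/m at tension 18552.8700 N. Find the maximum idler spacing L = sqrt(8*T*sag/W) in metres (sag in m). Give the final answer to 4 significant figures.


sag = 29.6500/1000 = 0.029650 m
L = sqrt(8 * 18552.8700 * 0.029650 / 265.4000)
L = 4.072 m


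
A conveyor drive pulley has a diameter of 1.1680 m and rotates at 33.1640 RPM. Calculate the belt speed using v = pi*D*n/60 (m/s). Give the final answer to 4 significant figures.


v = pi * 1.1680 * 33.1640 / 60
v = 2.028 m/s


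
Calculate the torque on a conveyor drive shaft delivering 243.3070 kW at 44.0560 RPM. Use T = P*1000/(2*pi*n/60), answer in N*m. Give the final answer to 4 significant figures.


omega = 2*pi*44.0560/60 = 4.61353 rad/s
T = 243.3070*1000 / 4.61353
T = 52740 N*m


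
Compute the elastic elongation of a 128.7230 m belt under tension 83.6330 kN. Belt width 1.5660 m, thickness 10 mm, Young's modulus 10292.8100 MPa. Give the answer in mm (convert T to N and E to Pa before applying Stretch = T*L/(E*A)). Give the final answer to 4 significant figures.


A = 1.5660 * 0.01 = 0.01566 m^2
Stretch = 83.6330*1000 * 128.7230 / (10292.8100e6 * 0.01566) * 1000
Stretch = 66.79 mm


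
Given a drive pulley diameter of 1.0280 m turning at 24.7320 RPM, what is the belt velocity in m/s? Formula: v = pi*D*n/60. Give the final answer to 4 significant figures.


v = pi * 1.0280 * 24.7320 / 60
v = 1.331 m/s


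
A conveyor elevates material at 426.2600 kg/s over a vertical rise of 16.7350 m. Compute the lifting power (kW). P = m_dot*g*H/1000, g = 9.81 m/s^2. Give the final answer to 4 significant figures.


P = 426.2600 * 9.81 * 16.7350 / 1000
P = 69.98 kW


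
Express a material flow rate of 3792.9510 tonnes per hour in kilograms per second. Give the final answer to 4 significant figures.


m_dot = 3792.9510 * 1000 / 3600
m_dot = 1054 kg/s


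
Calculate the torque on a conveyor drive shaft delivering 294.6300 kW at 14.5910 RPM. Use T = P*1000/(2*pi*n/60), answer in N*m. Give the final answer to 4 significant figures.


omega = 2*pi*14.5910/60 = 1.52797 rad/s
T = 294.6300*1000 / 1.52797
T = 192800 N*m


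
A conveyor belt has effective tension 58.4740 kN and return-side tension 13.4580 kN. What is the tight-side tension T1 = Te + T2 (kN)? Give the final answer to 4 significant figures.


T1 = Te + T2 = 58.4740 + 13.4580
T1 = 71.93 kN


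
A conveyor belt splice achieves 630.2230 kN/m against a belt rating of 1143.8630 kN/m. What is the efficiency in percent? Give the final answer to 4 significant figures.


Eff = 630.2230 / 1143.8630 * 100
Eff = 55.10 %


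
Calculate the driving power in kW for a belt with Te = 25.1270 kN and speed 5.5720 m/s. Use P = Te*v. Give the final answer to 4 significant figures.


P = Te * v = 25.1270 * 5.5720
P = 140.0 kW


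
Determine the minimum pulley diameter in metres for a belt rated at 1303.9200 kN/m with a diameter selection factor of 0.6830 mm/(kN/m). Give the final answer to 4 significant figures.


D = 1303.9200 * 0.6830 / 1000
D = 0.8906 m


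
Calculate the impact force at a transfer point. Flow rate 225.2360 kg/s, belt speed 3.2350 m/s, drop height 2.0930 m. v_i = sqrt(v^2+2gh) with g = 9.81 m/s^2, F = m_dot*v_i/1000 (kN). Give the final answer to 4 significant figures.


v_i = sqrt(3.2350^2 + 2*9.81*2.0930) = 7.17843 m/s
F = 225.2360 * 7.17843 / 1000
F = 1.617 kN


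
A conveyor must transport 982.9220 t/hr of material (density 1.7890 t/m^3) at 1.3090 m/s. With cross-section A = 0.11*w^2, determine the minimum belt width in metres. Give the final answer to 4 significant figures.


A_req = 982.9220 / (1.3090 * 1.7890 * 3600) = 0.116591 m^2
w = sqrt(0.116591 / 0.11)
w = 1.030 m


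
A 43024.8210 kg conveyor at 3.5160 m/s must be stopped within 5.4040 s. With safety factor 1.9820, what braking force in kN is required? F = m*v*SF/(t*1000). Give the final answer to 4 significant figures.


F = 43024.8210 * 3.5160 / 5.4040 * 1.9820 / 1000
F = 55.48 kN


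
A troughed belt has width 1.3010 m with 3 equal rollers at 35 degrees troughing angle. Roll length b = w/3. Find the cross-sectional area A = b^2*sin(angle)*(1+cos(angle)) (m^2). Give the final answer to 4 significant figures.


b = 1.3010/3 = 0.433667 m
A = 0.433667^2 * sin(35 deg) * (1 + cos(35 deg))
A = 0.1962 m^2


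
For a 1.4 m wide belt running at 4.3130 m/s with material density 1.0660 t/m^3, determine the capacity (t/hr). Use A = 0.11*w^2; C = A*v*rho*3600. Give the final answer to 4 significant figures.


A = 0.11 * 1.4^2 = 0.2156 m^2
C = 0.2156 * 4.3130 * 1.0660 * 3600
C = 3569 t/hr


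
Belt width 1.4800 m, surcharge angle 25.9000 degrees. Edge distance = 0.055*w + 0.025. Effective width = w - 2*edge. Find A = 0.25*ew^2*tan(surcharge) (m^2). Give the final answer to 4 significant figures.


edge = 0.055*1.4800 + 0.025 = 0.1064 m
ew = 1.4800 - 2*0.1064 = 1.2672 m
A = 0.25 * 1.2672^2 * tan(25.9000 deg)
A = 0.1949 m^2


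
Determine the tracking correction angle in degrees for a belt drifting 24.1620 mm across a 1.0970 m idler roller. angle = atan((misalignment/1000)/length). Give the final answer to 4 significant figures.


misalign_m = 24.1620 / 1000 = 0.024162 m
angle = atan(0.024162 / 1.0970)
angle = 1.262 deg


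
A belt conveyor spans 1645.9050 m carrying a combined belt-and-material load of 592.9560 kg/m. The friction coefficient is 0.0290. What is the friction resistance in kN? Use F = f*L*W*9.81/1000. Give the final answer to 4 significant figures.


F = 0.0290 * 1645.9050 * 592.9560 * 9.81 / 1000
F = 277.6 kN


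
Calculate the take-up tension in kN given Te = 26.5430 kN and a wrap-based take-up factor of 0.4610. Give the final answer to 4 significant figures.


T_tu = 26.5430 * 0.4610
T_tu = 12.24 kN


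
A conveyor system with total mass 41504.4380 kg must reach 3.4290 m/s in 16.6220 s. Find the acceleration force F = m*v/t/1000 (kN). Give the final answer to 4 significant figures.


F = 41504.4380 * 3.4290 / 16.6220 / 1000
F = 8.562 kN


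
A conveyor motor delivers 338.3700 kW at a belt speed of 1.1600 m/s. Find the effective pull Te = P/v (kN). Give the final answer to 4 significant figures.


Te = P / v = 338.3700 / 1.1600
Te = 291.7 kN


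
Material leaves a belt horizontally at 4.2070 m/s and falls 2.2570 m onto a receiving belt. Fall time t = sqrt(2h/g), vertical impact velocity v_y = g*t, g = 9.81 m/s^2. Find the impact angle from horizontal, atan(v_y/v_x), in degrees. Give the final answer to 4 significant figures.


t = sqrt(2*2.2570/9.81) = 0.678338 s
v_y = 9.81 * 0.678338 = 6.6545 m/s
angle = atan(6.6545 / 4.2070) = 57.70 deg


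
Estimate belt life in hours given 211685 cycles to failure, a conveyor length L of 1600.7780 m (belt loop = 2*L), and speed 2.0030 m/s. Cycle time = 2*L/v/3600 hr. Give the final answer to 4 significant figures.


cycle_time = 2 * 1600.7780 / 2.0030 / 3600 = 0.443995 hr
life = 211685 * 0.443995 = 93990 hours


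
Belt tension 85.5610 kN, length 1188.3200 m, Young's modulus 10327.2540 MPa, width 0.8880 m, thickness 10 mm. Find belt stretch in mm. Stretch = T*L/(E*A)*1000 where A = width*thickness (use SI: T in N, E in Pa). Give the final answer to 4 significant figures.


A = 0.8880 * 0.01 = 0.00888 m^2
Stretch = 85.5610*1000 * 1188.3200 / (10327.2540e6 * 0.00888) * 1000
Stretch = 1109 mm


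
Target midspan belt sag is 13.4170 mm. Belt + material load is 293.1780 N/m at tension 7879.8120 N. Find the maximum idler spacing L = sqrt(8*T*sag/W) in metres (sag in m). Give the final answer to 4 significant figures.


sag = 13.4170/1000 = 0.013417 m
L = sqrt(8 * 7879.8120 * 0.013417 / 293.1780)
L = 1.698 m


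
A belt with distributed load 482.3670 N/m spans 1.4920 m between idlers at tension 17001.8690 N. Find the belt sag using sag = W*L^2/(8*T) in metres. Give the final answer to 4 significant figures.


sag = 482.3670 * 1.4920^2 / (8 * 17001.8690)
sag = 0.007895 m


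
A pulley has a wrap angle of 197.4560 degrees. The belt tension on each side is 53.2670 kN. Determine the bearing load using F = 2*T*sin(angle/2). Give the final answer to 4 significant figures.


F = 2 * 53.2670 * sin(197.4560/2 deg)
F = 105.3 kN


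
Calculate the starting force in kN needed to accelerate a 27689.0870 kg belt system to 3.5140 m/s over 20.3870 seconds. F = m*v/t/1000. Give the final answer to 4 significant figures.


F = 27689.0870 * 3.5140 / 20.3870 / 1000
F = 4.773 kN


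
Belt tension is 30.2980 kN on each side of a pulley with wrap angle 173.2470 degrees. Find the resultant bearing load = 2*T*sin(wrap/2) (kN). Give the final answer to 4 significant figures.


F = 2 * 30.2980 * sin(173.2470/2 deg)
F = 60.49 kN


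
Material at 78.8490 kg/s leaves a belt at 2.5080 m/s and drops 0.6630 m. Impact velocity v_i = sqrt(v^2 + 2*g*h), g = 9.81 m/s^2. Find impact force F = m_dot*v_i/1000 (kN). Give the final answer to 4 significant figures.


v_i = sqrt(2.5080^2 + 2*9.81*0.6630) = 4.39296 m/s
F = 78.8490 * 4.39296 / 1000
F = 0.3464 kN


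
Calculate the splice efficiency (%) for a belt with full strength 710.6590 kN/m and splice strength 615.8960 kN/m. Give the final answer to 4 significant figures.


Eff = 615.8960 / 710.6590 * 100
Eff = 86.67 %


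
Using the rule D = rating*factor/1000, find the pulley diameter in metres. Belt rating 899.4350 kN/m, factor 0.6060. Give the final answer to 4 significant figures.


D = 899.4350 * 0.6060 / 1000
D = 0.5451 m


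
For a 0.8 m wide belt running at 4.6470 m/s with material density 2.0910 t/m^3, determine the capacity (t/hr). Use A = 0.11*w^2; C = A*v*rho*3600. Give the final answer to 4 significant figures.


A = 0.11 * 0.8^2 = 0.0704 m^2
C = 0.0704 * 4.6470 * 2.0910 * 3600
C = 2463 t/hr


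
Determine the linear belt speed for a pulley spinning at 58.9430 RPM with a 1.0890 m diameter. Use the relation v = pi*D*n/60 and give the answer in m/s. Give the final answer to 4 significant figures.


v = pi * 1.0890 * 58.9430 / 60
v = 3.361 m/s


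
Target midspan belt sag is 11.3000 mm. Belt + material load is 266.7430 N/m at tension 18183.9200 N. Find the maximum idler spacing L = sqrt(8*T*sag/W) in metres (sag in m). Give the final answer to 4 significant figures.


sag = 11.3000/1000 = 0.011300 m
L = sqrt(8 * 18183.9200 * 0.011300 / 266.7430)
L = 2.482 m


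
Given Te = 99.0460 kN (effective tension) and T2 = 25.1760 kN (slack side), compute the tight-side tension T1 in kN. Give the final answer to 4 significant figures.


T1 = Te + T2 = 99.0460 + 25.1760
T1 = 124.2 kN


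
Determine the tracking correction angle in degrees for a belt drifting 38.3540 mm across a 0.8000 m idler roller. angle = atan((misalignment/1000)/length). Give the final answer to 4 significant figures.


misalign_m = 38.3540 / 1000 = 0.038354 m
angle = atan(0.038354 / 0.8000)
angle = 2.745 deg


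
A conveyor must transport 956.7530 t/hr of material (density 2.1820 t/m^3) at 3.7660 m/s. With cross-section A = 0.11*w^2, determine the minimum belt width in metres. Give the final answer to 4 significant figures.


A_req = 956.7530 / (3.7660 * 2.1820 * 3600) = 0.0323417 m^2
w = sqrt(0.0323417 / 0.11)
w = 0.5422 m


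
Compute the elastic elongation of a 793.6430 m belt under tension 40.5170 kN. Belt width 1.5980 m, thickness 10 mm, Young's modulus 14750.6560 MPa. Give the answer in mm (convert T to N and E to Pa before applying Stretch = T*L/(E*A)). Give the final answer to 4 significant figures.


A = 1.5980 * 0.01 = 0.01598 m^2
Stretch = 40.5170*1000 * 793.6430 / (14750.6560e6 * 0.01598) * 1000
Stretch = 136.4 mm


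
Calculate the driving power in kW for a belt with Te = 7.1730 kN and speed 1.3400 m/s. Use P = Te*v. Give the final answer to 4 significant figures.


P = Te * v = 7.1730 * 1.3400
P = 9.612 kW


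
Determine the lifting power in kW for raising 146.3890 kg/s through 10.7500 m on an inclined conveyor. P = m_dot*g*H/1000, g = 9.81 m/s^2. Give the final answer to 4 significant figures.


P = 146.3890 * 9.81 * 10.7500 / 1000
P = 15.44 kW


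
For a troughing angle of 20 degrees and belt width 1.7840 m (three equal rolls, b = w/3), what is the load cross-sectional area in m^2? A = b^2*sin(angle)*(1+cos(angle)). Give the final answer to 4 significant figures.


b = 1.7840/3 = 0.594667 m
A = 0.594667^2 * sin(20 deg) * (1 + cos(20 deg))
A = 0.2346 m^2


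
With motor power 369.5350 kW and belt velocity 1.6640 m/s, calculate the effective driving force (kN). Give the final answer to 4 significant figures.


Te = P / v = 369.5350 / 1.6640
Te = 222.1 kN


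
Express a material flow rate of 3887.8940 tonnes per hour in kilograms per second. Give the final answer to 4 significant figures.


m_dot = 3887.8940 * 1000 / 3600
m_dot = 1080 kg/s


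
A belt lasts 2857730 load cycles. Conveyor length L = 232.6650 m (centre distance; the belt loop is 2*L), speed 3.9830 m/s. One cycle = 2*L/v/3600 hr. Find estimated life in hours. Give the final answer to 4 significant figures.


cycle_time = 2 * 232.6650 / 3.9830 / 3600 = 0.0324525 hr
life = 2857730 * 0.0324525 = 92740 hours


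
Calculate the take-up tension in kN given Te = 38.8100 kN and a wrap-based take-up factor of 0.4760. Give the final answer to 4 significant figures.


T_tu = 38.8100 * 0.4760
T_tu = 18.47 kN


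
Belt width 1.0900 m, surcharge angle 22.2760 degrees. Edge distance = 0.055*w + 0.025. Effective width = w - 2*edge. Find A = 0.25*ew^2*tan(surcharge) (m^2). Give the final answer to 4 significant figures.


edge = 0.055*1.0900 + 0.025 = 0.08495 m
ew = 1.0900 - 2*0.08495 = 0.9201 m
A = 0.25 * 0.9201^2 * tan(22.2760 deg)
A = 0.08670 m^2


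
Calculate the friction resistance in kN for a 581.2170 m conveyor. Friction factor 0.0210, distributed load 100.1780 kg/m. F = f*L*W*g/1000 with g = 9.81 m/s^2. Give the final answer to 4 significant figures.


F = 0.0210 * 581.2170 * 100.1780 * 9.81 / 1000
F = 11.99 kN


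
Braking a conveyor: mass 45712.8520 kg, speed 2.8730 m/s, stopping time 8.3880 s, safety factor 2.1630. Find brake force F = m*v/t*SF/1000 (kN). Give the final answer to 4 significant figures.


F = 45712.8520 * 2.8730 / 8.3880 * 2.1630 / 1000
F = 33.87 kN


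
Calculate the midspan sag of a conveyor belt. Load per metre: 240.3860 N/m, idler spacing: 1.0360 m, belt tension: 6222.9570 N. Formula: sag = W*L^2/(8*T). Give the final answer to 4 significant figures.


sag = 240.3860 * 1.0360^2 / (8 * 6222.9570)
sag = 0.005183 m


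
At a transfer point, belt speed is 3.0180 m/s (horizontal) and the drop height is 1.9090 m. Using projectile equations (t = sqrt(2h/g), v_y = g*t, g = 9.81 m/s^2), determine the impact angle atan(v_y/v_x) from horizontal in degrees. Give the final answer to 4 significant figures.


t = sqrt(2*1.9090/9.81) = 0.623855 s
v_y = 9.81 * 0.623855 = 6.12002 m/s
angle = atan(6.12002 / 3.0180) = 63.75 deg


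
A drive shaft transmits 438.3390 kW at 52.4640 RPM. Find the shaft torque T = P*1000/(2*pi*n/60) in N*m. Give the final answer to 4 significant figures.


omega = 2*pi*52.4640/60 = 5.49402 rad/s
T = 438.3390*1000 / 5.49402
T = 79780 N*m


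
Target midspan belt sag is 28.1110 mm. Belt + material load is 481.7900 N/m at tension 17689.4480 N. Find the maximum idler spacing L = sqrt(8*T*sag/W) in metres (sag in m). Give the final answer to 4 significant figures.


sag = 28.1110/1000 = 0.028111 m
L = sqrt(8 * 17689.4480 * 0.028111 / 481.7900)
L = 2.874 m


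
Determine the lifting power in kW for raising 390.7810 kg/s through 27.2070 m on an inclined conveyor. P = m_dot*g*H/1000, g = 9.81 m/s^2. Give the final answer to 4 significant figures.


P = 390.7810 * 9.81 * 27.2070 / 1000
P = 104.3 kW


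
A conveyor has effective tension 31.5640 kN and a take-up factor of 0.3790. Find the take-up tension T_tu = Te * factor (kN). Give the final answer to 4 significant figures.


T_tu = 31.5640 * 0.3790
T_tu = 11.96 kN


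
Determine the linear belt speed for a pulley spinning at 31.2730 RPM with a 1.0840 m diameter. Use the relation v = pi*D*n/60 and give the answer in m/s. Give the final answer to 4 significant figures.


v = pi * 1.0840 * 31.2730 / 60
v = 1.775 m/s


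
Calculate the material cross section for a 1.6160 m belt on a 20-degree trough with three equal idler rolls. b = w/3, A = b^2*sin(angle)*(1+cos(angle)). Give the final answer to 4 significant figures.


b = 1.6160/3 = 0.538667 m
A = 0.538667^2 * sin(20 deg) * (1 + cos(20 deg))
A = 0.1925 m^2


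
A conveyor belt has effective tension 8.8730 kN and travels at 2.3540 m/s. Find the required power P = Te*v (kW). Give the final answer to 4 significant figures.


P = Te * v = 8.8730 * 2.3540
P = 20.89 kW


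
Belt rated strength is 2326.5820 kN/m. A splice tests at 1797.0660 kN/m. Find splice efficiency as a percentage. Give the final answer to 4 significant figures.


Eff = 1797.0660 / 2326.5820 * 100
Eff = 77.24 %


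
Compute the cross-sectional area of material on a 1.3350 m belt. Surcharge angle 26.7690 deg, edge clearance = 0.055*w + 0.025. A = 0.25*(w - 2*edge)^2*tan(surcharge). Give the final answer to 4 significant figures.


edge = 0.055*1.3350 + 0.025 = 0.098425 m
ew = 1.3350 - 2*0.098425 = 1.13815 m
A = 0.25 * 1.13815^2 * tan(26.7690 deg)
A = 0.1634 m^2


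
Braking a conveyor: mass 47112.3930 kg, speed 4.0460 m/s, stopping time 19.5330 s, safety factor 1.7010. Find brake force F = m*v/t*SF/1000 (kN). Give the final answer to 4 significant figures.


F = 47112.3930 * 4.0460 / 19.5330 * 1.7010 / 1000
F = 16.60 kN


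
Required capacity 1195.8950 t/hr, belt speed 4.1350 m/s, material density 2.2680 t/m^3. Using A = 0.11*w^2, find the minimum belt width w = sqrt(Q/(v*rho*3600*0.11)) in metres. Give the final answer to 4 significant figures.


A_req = 1195.8950 / (4.1350 * 2.2680 * 3600) = 0.0354219 m^2
w = sqrt(0.0354219 / 0.11)
w = 0.5675 m


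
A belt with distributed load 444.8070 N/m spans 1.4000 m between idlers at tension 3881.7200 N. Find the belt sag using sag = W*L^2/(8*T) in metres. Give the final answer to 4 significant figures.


sag = 444.8070 * 1.4000^2 / (8 * 3881.7200)
sag = 0.02807 m


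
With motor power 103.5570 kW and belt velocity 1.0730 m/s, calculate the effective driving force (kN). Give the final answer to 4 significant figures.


Te = P / v = 103.5570 / 1.0730
Te = 96.51 kN


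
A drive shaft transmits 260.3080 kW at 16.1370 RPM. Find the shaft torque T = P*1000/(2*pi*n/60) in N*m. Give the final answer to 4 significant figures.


omega = 2*pi*16.1370/60 = 1.68986 rad/s
T = 260.3080*1000 / 1.68986
T = 154000 N*m


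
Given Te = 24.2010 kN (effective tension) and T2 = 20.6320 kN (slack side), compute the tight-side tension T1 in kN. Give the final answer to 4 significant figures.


T1 = Te + T2 = 24.2010 + 20.6320
T1 = 44.83 kN


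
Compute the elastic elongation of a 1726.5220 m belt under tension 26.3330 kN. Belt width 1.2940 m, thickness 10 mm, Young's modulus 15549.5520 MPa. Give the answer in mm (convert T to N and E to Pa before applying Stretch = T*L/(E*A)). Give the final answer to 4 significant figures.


A = 1.2940 * 0.01 = 0.01294 m^2
Stretch = 26.3330*1000 * 1726.5220 / (15549.5520e6 * 0.01294) * 1000
Stretch = 226.0 mm


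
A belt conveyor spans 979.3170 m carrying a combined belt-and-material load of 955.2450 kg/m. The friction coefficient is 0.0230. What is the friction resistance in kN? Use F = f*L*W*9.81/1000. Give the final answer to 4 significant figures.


F = 0.0230 * 979.3170 * 955.2450 * 9.81 / 1000
F = 211.1 kN


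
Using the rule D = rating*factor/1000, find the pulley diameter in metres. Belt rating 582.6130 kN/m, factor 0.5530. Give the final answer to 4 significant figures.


D = 582.6130 * 0.5530 / 1000
D = 0.3222 m


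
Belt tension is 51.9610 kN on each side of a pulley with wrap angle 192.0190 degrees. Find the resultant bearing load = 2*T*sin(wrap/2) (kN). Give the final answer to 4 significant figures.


F = 2 * 51.9610 * sin(192.0190/2 deg)
F = 103.4 kN


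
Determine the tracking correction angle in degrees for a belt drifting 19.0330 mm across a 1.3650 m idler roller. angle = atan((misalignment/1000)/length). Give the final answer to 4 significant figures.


misalign_m = 19.0330 / 1000 = 0.019033 m
angle = atan(0.019033 / 1.3650)
angle = 0.7989 deg


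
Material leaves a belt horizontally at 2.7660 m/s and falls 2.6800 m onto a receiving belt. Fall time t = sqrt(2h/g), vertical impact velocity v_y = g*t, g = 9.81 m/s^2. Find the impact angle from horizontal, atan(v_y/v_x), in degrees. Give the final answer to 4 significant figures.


t = sqrt(2*2.6800/9.81) = 0.739176 s
v_y = 9.81 * 0.739176 = 7.25132 m/s
angle = atan(7.25132 / 2.7660) = 69.12 deg


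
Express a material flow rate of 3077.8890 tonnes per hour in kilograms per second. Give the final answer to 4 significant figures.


m_dot = 3077.8890 * 1000 / 3600
m_dot = 855.0 kg/s


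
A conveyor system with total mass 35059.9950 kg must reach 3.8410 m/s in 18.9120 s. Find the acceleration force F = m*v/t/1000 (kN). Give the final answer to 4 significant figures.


F = 35059.9950 * 3.8410 / 18.9120 / 1000
F = 7.121 kN


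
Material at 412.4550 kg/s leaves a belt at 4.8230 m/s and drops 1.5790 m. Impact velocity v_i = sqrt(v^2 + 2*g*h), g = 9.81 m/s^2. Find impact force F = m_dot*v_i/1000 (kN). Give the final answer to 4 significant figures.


v_i = sqrt(4.8230^2 + 2*9.81*1.5790) = 7.36487 m/s
F = 412.4550 * 7.36487 / 1000
F = 3.038 kN


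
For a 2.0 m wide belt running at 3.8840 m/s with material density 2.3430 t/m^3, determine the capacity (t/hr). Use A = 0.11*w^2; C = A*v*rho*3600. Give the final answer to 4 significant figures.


A = 0.11 * 2.0^2 = 0.44 m^2
C = 0.44 * 3.8840 * 2.3430 * 3600
C = 14410 t/hr


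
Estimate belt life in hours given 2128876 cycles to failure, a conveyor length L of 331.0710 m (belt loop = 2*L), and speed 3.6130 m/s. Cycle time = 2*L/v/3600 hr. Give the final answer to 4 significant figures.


cycle_time = 2 * 331.0710 / 3.6130 / 3600 = 0.0509074 hr
life = 2128876 * 0.0509074 = 108400 hours


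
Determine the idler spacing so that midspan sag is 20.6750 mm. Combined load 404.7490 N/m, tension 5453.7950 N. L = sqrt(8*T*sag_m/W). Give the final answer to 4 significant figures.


sag = 20.6750/1000 = 0.020675 m
L = sqrt(8 * 5453.7950 * 0.020675 / 404.7490)
L = 1.493 m


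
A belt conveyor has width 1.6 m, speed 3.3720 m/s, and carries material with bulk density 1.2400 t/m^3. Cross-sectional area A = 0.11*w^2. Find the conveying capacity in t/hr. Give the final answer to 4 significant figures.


A = 0.11 * 1.6^2 = 0.2816 m^2
C = 0.2816 * 3.3720 * 1.2400 * 3600
C = 4239 t/hr


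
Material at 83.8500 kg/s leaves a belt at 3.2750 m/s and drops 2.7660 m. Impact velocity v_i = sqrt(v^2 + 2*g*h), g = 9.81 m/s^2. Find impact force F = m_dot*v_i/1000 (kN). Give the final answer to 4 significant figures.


v_i = sqrt(3.2750^2 + 2*9.81*2.7660) = 8.06192 m/s
F = 83.8500 * 8.06192 / 1000
F = 0.6760 kN


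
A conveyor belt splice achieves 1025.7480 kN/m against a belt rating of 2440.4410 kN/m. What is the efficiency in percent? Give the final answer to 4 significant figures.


Eff = 1025.7480 / 2440.4410 * 100
Eff = 42.03 %


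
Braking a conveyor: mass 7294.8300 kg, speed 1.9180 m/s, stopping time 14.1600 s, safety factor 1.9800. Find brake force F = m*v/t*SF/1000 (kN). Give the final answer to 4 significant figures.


F = 7294.8300 * 1.9180 / 14.1600 * 1.9800 / 1000
F = 1.956 kN


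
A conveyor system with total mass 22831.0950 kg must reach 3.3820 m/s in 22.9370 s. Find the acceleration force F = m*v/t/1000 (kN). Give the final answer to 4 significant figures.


F = 22831.0950 * 3.3820 / 22.9370 / 1000
F = 3.366 kN


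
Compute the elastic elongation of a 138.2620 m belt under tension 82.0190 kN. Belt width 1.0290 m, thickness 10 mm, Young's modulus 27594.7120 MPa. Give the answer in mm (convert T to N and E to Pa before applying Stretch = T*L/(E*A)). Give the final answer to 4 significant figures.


A = 1.0290 * 0.01 = 0.01029 m^2
Stretch = 82.0190*1000 * 138.2620 / (27594.7120e6 * 0.01029) * 1000
Stretch = 39.94 mm


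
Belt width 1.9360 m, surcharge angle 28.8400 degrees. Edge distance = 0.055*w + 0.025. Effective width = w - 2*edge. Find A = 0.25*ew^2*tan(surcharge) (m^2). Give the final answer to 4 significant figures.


edge = 0.055*1.9360 + 0.025 = 0.13148 m
ew = 1.9360 - 2*0.13148 = 1.67304 m
A = 0.25 * 1.67304^2 * tan(28.8400 deg)
A = 0.3853 m^2


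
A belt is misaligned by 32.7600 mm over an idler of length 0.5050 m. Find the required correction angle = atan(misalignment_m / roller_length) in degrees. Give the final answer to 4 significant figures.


misalign_m = 32.7600 / 1000 = 0.032760 m
angle = atan(0.032760 / 0.5050)
angle = 3.712 deg


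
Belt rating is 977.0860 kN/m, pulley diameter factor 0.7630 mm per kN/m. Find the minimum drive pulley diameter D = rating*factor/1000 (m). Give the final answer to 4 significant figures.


D = 977.0860 * 0.7630 / 1000
D = 0.7455 m


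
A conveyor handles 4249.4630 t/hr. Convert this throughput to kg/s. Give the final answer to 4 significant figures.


m_dot = 4249.4630 * 1000 / 3600
m_dot = 1180 kg/s


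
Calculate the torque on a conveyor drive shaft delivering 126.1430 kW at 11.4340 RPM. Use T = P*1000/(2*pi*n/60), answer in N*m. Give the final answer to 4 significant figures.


omega = 2*pi*11.4340/60 = 1.19737 rad/s
T = 126.1430*1000 / 1.19737
T = 105400 N*m


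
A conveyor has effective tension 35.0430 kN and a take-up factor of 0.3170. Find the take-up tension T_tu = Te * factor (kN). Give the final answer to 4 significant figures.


T_tu = 35.0430 * 0.3170
T_tu = 11.11 kN


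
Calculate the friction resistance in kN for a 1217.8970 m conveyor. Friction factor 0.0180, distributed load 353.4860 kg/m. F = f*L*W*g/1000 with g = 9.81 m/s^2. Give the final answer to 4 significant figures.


F = 0.0180 * 1217.8970 * 353.4860 * 9.81 / 1000
F = 76.02 kN


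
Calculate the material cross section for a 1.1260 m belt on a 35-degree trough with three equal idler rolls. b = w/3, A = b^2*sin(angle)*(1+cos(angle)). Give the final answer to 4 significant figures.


b = 1.1260/3 = 0.375333 m
A = 0.375333^2 * sin(35 deg) * (1 + cos(35 deg))
A = 0.1470 m^2


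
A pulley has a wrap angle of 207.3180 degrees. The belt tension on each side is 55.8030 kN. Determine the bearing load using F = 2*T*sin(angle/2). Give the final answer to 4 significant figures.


F = 2 * 55.8030 * sin(207.3180/2 deg)
F = 108.4 kN


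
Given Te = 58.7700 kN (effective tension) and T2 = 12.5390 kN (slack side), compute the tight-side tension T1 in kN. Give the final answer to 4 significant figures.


T1 = Te + T2 = 58.7700 + 12.5390
T1 = 71.31 kN


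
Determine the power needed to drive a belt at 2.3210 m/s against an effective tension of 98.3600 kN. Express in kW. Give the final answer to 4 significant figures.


P = Te * v = 98.3600 * 2.3210
P = 228.3 kW


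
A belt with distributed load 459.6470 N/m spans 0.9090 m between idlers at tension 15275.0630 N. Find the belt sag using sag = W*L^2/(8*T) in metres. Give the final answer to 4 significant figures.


sag = 459.6470 * 0.9090^2 / (8 * 15275.0630)
sag = 0.003108 m


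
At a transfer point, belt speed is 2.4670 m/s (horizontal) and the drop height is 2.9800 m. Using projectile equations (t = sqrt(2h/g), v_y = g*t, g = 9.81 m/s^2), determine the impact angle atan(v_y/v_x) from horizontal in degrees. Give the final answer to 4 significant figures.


t = sqrt(2*2.9800/9.81) = 0.779451 s
v_y = 9.81 * 0.779451 = 7.64641 m/s
angle = atan(7.64641 / 2.4670) = 72.12 deg


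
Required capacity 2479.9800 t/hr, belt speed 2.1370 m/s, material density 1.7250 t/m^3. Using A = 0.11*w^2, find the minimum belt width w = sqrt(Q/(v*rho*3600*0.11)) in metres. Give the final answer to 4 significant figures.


A_req = 2479.9800 / (2.1370 * 1.7250 * 3600) = 0.186875 m^2
w = sqrt(0.186875 / 0.11)
w = 1.303 m


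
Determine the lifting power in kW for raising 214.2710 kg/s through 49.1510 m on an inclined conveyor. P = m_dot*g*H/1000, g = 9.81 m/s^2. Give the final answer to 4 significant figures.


P = 214.2710 * 9.81 * 49.1510 / 1000
P = 103.3 kW


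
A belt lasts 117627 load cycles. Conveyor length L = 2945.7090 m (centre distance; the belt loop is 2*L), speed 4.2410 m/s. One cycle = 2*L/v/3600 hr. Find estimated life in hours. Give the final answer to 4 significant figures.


cycle_time = 2 * 2945.7090 / 4.2410 / 3600 = 0.385877 hr
life = 117627 * 0.385877 = 45390 hours


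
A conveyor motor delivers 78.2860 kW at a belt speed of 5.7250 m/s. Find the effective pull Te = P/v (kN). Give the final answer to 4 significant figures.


Te = P / v = 78.2860 / 5.7250
Te = 13.67 kN


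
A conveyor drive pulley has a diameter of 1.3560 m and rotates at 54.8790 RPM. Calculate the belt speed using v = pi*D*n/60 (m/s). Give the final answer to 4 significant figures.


v = pi * 1.3560 * 54.8790 / 60
v = 3.896 m/s


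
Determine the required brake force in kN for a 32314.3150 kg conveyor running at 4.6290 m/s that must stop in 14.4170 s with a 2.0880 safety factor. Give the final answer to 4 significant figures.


F = 32314.3150 * 4.6290 / 14.4170 * 2.0880 / 1000
F = 21.66 kN


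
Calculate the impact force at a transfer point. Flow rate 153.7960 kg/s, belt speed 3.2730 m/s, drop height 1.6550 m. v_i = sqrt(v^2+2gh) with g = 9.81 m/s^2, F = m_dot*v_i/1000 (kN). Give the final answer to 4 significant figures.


v_i = sqrt(3.2730^2 + 2*9.81*1.6550) = 6.57143 m/s
F = 153.7960 * 6.57143 / 1000
F = 1.011 kN


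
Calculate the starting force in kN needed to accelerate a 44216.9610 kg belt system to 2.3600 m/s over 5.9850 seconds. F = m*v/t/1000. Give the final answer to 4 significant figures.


F = 44216.9610 * 2.3600 / 5.9850 / 1000
F = 17.44 kN


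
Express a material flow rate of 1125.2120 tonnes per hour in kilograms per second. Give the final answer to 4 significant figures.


m_dot = 1125.2120 * 1000 / 3600
m_dot = 312.6 kg/s


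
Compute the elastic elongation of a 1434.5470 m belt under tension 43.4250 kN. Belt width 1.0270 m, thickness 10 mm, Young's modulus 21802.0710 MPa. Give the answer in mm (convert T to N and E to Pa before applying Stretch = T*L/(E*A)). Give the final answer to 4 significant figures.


A = 1.0270 * 0.01 = 0.01027 m^2
Stretch = 43.4250*1000 * 1434.5470 / (21802.0710e6 * 0.01027) * 1000
Stretch = 278.2 mm


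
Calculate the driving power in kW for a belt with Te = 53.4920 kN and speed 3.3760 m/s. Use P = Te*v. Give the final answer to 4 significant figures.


P = Te * v = 53.4920 * 3.3760
P = 180.6 kW


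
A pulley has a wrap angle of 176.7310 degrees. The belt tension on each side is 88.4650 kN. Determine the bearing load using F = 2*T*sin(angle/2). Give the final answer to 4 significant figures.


F = 2 * 88.4650 * sin(176.7310/2 deg)
F = 176.9 kN


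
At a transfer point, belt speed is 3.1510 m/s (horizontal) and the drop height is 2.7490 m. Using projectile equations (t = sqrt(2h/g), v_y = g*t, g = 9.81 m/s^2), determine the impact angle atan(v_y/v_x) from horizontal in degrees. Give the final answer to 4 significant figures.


t = sqrt(2*2.7490/9.81) = 0.748631 s
v_y = 9.81 * 0.748631 = 7.34407 m/s
angle = atan(7.34407 / 3.1510) = 66.78 deg


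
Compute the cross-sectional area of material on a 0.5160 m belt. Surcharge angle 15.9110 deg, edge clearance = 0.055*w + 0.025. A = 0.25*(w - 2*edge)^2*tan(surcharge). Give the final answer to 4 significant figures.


edge = 0.055*0.5160 + 0.025 = 0.05338 m
ew = 0.5160 - 2*0.05338 = 0.40924 m
A = 0.25 * 0.40924^2 * tan(15.9110 deg)
A = 0.01194 m^2


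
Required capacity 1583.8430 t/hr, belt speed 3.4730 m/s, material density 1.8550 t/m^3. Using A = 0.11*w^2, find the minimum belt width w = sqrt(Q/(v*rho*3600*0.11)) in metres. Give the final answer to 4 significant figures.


A_req = 1583.8430 / (3.4730 * 1.8550 * 3600) = 0.0682906 m^2
w = sqrt(0.0682906 / 0.11)
w = 0.7879 m


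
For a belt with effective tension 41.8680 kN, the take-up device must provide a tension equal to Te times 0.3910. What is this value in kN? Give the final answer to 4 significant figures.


T_tu = 41.8680 * 0.3910
T_tu = 16.37 kN


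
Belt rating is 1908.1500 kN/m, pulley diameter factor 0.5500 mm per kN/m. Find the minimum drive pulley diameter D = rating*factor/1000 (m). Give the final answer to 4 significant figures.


D = 1908.1500 * 0.5500 / 1000
D = 1.049 m


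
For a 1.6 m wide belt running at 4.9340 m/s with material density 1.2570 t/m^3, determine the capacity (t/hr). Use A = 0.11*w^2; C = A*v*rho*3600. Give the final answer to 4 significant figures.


A = 0.11 * 1.6^2 = 0.2816 m^2
C = 0.2816 * 4.9340 * 1.2570 * 3600
C = 6287 t/hr


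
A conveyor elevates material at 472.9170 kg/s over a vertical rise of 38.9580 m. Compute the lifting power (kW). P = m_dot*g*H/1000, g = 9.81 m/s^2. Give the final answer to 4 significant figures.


P = 472.9170 * 9.81 * 38.9580 / 1000
P = 180.7 kW


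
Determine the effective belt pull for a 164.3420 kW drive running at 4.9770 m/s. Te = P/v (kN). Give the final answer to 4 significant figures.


Te = P / v = 164.3420 / 4.9770
Te = 33.02 kN


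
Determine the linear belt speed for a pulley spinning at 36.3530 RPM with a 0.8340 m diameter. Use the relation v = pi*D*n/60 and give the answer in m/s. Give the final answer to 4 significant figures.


v = pi * 0.8340 * 36.3530 / 60
v = 1.587 m/s


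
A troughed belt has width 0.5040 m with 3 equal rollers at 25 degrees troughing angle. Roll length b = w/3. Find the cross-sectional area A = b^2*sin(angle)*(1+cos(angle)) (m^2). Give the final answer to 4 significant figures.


b = 0.5040/3 = 0.168 m
A = 0.168^2 * sin(25 deg) * (1 + cos(25 deg))
A = 0.02274 m^2


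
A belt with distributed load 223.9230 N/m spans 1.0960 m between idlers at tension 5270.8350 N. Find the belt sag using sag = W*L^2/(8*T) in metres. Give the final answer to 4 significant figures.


sag = 223.9230 * 1.0960^2 / (8 * 5270.8350)
sag = 0.006379 m


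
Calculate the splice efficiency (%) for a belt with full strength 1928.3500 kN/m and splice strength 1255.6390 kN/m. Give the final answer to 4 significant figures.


Eff = 1255.6390 / 1928.3500 * 100
Eff = 65.11 %


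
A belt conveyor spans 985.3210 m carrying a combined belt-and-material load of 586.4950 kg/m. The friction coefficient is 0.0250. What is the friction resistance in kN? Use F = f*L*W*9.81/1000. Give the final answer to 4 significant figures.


F = 0.0250 * 985.3210 * 586.4950 * 9.81 / 1000
F = 141.7 kN


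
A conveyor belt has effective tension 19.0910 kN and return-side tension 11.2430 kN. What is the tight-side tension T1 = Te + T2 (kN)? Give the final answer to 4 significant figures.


T1 = Te + T2 = 19.0910 + 11.2430
T1 = 30.33 kN


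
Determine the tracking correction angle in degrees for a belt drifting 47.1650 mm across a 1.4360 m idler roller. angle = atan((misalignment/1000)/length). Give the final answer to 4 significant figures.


misalign_m = 47.1650 / 1000 = 0.047165 m
angle = atan(0.047165 / 1.4360)
angle = 1.881 deg


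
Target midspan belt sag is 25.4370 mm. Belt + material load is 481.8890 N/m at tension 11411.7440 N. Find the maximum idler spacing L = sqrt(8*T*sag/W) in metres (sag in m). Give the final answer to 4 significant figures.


sag = 25.4370/1000 = 0.025437 m
L = sqrt(8 * 11411.7440 * 0.025437 / 481.8890)
L = 2.195 m


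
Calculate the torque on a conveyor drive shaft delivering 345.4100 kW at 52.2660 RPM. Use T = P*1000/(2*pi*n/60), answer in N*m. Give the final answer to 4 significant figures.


omega = 2*pi*52.2660/60 = 5.47328 rad/s
T = 345.4100*1000 / 5.47328
T = 63110 N*m


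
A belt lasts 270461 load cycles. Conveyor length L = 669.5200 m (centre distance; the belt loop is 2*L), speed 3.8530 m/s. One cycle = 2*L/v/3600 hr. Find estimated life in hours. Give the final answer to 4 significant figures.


cycle_time = 2 * 669.5200 / 3.8530 / 3600 = 0.0965366 hr
life = 270461 * 0.0965366 = 26110 hours


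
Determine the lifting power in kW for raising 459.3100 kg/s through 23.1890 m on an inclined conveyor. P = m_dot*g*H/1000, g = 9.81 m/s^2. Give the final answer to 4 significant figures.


P = 459.3100 * 9.81 * 23.1890 / 1000
P = 104.5 kW
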